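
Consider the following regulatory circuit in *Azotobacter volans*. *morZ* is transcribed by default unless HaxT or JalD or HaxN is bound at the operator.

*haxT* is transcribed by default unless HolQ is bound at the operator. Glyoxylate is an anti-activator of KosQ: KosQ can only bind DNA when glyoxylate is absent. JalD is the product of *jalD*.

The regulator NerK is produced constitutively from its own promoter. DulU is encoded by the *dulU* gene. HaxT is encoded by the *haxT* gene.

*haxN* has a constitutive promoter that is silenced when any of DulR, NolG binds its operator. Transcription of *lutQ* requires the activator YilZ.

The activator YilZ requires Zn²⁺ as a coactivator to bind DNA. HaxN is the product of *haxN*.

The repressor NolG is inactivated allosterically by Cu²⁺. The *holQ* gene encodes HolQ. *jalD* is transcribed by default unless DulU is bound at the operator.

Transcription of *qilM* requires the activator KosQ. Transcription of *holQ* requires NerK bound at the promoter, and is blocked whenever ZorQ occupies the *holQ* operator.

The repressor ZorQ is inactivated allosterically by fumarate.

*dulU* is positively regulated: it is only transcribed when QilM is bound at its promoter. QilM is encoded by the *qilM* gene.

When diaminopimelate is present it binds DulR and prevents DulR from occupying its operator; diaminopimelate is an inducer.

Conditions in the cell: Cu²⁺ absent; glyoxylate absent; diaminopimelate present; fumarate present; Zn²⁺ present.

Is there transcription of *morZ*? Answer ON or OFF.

ON

Fumarate is present, so ZorQ is inactive.
NerK is produced constitutively and is active.
No repressor is bound and NerK is active, so *holQ* is transcribed.
So HolQ is produced and active.
With repressor HolQ bound, *haxT* is not transcribed.
So HaxT is not produced.
Glyoxylate is absent, so KosQ is active.
No repressor is bound and KosQ is active, so *qilM* is transcribed.
So QilM is produced and active.
No repressor is bound and QilM is active, so *dulU* is transcribed.
So DulU is produced and active.
With repressor DulU bound, *jalD* is not transcribed.
So JalD is not produced.
Diaminopimelate is present, so DulR is inactive.
Cu²⁺ is absent, so NolG is active.
With repressor NolG bound, *haxN* is not transcribed.
So HaxN is not produced.
With no repressor bound, *morZ* is transcribed.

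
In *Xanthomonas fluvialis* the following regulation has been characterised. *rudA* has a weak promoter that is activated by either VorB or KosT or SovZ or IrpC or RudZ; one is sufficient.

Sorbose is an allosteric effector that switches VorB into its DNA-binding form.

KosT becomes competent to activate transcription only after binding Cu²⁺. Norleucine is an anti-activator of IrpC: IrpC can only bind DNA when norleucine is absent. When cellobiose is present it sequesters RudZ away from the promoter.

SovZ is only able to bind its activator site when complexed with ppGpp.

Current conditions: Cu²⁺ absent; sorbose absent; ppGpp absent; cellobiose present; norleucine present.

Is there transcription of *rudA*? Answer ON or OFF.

Sorbose is absent, so VorB is inactive.
Cu²⁺ is absent, so KosT is inactive.
ppGpp is absent, so SovZ is inactive.
Norleucine is present, so IrpC is inactive.
Cellobiose is present, so RudZ is inactive.
No activator is available at the *rudA* promoter, so *rudA* is not transcribed.

OFF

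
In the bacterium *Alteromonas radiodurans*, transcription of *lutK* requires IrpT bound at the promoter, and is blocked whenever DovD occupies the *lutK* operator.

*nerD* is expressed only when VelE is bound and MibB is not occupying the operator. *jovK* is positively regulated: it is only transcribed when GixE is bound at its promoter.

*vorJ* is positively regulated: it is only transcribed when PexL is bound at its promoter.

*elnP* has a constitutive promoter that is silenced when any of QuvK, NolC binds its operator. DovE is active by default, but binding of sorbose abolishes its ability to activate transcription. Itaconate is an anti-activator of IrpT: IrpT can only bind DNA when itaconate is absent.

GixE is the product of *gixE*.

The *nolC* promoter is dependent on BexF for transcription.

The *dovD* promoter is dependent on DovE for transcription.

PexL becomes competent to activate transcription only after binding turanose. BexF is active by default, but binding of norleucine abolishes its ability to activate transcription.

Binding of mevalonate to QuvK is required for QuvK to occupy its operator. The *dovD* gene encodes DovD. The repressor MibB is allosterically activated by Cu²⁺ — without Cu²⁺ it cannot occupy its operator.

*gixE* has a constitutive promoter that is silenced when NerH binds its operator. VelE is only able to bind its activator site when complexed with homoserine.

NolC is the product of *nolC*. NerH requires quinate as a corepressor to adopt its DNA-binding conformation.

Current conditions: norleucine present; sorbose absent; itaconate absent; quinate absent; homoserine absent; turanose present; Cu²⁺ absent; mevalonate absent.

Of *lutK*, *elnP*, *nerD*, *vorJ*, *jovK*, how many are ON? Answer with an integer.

Sorbose is absent, so DovE is active.
No repressor is bound and DovE is active, so *dovD* is transcribed.
So DovD is produced and active.
Itaconate is absent, so IrpT is active.
With repressor DovD bound, *lutK* is not transcribed.
→ *lutK* is OFF.
Mevalonate is absent, so QuvK is inactive.
Norleucine is present, so BexF is inactive.
Required activator BexF is absent, so *nolC* is not transcribed.
So NolC is not produced.
With no repressor bound, *elnP* is transcribed.
→ *elnP* is ON.
Homoserine is absent, so VelE is inactive.
Cu²⁺ is absent, so MibB is inactive.
Required activator VelE is absent, so *nerD* is not transcribed.
→ *nerD* is OFF.
Turanose is present, so PexL is active.
No repressor is bound and PexL is active, so *vorJ* is transcribed.
→ *vorJ* is ON.
Quinate is absent, so NerH is inactive.
With no repressor bound, *gixE* is transcribed.
So GixE is produced and active.
No repressor is bound and GixE is active, so *jovK* is transcribed.
→ *jovK* is ON.
3 of the 5 genes are transcribed.

3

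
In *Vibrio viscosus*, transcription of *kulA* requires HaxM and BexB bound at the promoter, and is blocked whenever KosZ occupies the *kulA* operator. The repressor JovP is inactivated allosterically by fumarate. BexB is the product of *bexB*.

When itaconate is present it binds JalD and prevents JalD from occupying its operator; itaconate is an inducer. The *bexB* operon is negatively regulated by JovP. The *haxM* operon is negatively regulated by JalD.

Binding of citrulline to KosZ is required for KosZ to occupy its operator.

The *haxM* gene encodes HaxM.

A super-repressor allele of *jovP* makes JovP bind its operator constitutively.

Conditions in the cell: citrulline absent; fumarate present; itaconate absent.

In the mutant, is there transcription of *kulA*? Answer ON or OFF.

Citrulline is absent, so KosZ is inactive.
Itaconate is absent, so JalD is active.
With repressor JalD bound, *haxM* is not transcribed.
So HaxM is not produced.
JovP is constitutively active in this strain.
With repressor JovP bound, *bexB* is not transcribed.
So BexB is not produced.
Required activator HaxM is absent, so *kulA* is not transcribed.

OFF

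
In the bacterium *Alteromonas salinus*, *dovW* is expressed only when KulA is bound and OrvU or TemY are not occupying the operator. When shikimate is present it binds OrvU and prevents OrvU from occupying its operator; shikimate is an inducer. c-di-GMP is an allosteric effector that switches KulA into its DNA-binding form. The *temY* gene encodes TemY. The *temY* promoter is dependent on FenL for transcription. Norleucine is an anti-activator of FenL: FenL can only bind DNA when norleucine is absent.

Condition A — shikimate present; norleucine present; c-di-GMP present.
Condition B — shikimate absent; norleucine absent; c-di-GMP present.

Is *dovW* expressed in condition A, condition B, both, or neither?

Condition A:
Shikimate is present, so OrvU is inactive.
Norleucine is present, so FenL is inactive.
Required activator FenL is absent, so *temY* is not transcribed.
So TemY is not produced.
c-di-GMP is present, so KulA is active.
No repressor is bound and KulA is active, so *dovW* is transcribed.
→ *dovW* is ON in A.
Condition B:
Shikimate is absent, so OrvU is active.
Norleucine is absent, so FenL is active.
No repressor is bound and FenL is active, so *temY* is transcribed.
So TemY is produced and active.
c-di-GMP is present, so KulA is active.
With repressor OrvU bound, *dovW* is not transcribed.
→ *dovW* is OFF in B.

A only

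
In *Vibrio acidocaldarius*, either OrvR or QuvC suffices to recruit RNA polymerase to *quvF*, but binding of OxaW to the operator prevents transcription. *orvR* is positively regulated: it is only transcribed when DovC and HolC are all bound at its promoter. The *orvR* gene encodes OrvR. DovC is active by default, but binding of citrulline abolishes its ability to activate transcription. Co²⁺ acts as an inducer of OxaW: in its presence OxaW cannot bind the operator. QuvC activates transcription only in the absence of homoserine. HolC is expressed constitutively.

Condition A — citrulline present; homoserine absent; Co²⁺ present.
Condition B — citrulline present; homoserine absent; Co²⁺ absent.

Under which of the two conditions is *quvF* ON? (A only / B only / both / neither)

A only

Condition A:
Citrulline is present, so DovC is inactive.
HolC is produced constitutively and is active.
Required activator DovC is absent, so *orvR* is not transcribed.
So OrvR is not produced.
Homoserine is absent, so QuvC is active.
Co²⁺ is present, so OxaW is inactive.
Activator QuvC is present, so *quvF* is transcribed.
→ *quvF* is ON in A.
Condition B:
Citrulline is present, so DovC is inactive.
HolC is produced constitutively and is active.
Required activator DovC is absent, so *orvR* is not transcribed.
So OrvR is not produced.
Homoserine is absent, so QuvC is active.
Co²⁺ is absent, so OxaW is active.
With repressor OxaW bound, *quvF* is not transcribed.
→ *quvF* is OFF in B.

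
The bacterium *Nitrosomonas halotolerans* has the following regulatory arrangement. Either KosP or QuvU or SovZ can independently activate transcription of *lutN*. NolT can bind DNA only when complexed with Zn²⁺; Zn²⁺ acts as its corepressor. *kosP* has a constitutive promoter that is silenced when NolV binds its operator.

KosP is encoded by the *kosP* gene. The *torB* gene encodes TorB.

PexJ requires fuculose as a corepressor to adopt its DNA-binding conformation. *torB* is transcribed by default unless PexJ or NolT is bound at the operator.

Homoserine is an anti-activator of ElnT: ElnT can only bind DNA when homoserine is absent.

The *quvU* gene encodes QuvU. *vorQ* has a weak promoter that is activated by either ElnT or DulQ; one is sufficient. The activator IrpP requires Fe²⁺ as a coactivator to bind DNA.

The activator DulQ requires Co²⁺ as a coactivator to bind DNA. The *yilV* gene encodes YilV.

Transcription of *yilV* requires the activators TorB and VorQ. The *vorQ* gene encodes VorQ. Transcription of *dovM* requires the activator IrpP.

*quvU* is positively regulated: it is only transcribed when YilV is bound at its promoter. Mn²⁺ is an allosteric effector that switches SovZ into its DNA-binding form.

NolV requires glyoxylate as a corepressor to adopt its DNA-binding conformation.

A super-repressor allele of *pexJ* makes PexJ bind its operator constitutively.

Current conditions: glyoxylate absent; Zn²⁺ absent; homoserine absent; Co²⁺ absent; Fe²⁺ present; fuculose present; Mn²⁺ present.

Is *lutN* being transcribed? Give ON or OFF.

ON

Glyoxylate is absent, so NolV is inactive.
With no repressor bound, *kosP* is transcribed.
So KosP is produced and active.
PexJ is constitutively active in this strain.
Zn²⁺ is absent, so NolT is inactive.
With repressor PexJ bound, *torB* is not transcribed.
So TorB is not produced.
Homoserine is absent, so ElnT is active.
Co²⁺ is absent, so DulQ is inactive.
Activator ElnT is present, so *vorQ* is transcribed.
So VorQ is produced and active.
Required activator TorB is absent, so *yilV* is not transcribed.
So YilV is not produced.
Required activator YilV is absent, so *quvU* is not transcribed.
So QuvU is not produced.
Mn²⁺ is present, so SovZ is active.
Activator KosP is present, so *lutN* is transcribed.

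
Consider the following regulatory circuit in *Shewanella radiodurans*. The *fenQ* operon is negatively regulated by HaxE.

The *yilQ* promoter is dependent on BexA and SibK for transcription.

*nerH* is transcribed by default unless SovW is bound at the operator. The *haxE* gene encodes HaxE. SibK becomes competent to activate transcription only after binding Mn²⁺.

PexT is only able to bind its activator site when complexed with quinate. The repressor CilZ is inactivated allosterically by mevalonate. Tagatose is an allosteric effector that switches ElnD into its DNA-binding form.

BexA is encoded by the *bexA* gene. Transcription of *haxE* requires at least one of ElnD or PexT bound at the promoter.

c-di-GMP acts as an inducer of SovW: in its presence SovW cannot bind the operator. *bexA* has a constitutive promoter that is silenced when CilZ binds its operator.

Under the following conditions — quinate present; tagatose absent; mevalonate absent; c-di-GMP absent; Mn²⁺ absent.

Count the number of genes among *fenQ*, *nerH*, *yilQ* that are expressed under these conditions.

0

Tagatose is absent, so ElnD is inactive.
Quinate is present, so PexT is active.
Activator PexT is present, so *haxE* is transcribed.
So HaxE is produced and active.
With repressor HaxE bound, *fenQ* is not transcribed.
→ *fenQ* is OFF.
c-di-GMP is absent, so SovW is active.
With repressor SovW bound, *nerH* is not transcribed.
→ *nerH* is OFF.
Mevalonate is absent, so CilZ is active.
With repressor CilZ bound, *bexA* is not transcribed.
So BexA is not produced.
Mn²⁺ is absent, so SibK is inactive.
Required activator BexA is absent, so *yilQ* is not transcribed.
→ *yilQ* is OFF.
0 of the 3 genes are transcribed.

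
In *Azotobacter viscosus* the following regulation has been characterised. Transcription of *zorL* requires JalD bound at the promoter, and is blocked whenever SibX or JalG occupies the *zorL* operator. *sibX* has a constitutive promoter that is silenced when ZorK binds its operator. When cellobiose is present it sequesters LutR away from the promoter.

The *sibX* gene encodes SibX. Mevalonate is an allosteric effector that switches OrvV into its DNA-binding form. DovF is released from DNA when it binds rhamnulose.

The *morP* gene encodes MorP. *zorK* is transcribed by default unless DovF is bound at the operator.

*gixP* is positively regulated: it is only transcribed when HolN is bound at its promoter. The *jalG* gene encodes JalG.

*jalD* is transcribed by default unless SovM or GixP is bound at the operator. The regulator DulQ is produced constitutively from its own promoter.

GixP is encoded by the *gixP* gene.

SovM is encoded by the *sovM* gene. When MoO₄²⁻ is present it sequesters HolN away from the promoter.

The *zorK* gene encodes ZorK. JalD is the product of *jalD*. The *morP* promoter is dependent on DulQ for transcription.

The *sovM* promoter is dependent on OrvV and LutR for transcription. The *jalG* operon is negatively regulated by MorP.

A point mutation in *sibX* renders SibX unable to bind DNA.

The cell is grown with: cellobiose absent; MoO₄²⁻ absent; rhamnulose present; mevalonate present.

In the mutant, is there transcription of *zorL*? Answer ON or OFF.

SibX is non-functional in this strain, so it has no effect.
Mevalonate is present, so OrvV is active.
Cellobiose is absent, so LutR is active.
No repressor is bound and OrvV and LutR are active, so *sovM* is transcribed.
So SovM is produced and active.
MoO₄²⁻ is absent, so HolN is active.
No repressor is bound and HolN is active, so *gixP* is transcribed.
So GixP is produced and active.
With repressor SovM bound, *jalD* is not transcribed.
So JalD is not produced.
DulQ is produced constitutively and is active.
No repressor is bound and DulQ is active, so *morP* is transcribed.
So MorP is produced and active.
With repressor MorP bound, *jalG* is not transcribed.
So JalG is not produced.
Required activator JalD is absent, so *zorL* is not transcribed.

OFF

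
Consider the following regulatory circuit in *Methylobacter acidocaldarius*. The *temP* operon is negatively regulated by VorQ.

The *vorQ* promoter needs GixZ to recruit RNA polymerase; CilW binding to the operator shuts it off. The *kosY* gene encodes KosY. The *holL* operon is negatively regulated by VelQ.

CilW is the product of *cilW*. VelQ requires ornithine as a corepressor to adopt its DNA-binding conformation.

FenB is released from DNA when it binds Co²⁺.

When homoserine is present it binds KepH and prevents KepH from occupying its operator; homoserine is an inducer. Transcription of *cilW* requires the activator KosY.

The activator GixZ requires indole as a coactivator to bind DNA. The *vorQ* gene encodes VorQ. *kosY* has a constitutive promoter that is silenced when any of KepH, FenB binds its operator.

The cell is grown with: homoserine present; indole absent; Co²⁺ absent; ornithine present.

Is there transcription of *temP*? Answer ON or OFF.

Homoserine is present, so KepH is inactive.
Co²⁺ is absent, so FenB is active.
With repressor FenB bound, *kosY* is not transcribed.
So KosY is not produced.
Required activator KosY is absent, so *cilW* is not transcribed.
So CilW is not produced.
Indole is absent, so GixZ is inactive.
Required activator GixZ is absent, so *vorQ* is not transcribed.
So VorQ is not produced.
With no repressor bound, *temP* is transcribed.

ON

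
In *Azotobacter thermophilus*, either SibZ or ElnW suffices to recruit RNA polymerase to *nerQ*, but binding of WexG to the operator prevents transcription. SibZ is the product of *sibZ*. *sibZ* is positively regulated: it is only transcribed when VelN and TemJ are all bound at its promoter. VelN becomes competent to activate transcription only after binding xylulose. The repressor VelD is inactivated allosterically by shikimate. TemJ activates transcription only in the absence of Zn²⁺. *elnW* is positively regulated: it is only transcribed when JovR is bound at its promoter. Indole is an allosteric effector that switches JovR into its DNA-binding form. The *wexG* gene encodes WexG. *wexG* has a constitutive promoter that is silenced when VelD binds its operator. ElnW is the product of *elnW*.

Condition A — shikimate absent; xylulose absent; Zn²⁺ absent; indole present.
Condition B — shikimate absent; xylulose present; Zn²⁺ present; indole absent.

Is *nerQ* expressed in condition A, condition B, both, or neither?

Condition A:
Shikimate is absent, so VelD is active.
With repressor VelD bound, *wexG* is not transcribed.
So WexG is not produced.
Xylulose is absent, so VelN is inactive.
Zn²⁺ is absent, so TemJ is active.
Required activator VelN is absent, so *sibZ* is not transcribed.
So SibZ is not produced.
Indole is present, so JovR is active.
No repressor is bound and JovR is active, so *elnW* is transcribed.
So ElnW is produced and active.
Activator ElnW is present, so *nerQ* is transcribed.
→ *nerQ* is ON in A.
Condition B:
Shikimate is absent, so VelD is active.
With repressor VelD bound, *wexG* is not transcribed.
So WexG is not produced.
Xylulose is present, so VelN is active.
Zn²⁺ is present, so TemJ is inactive.
Required activator TemJ is absent, so *sibZ* is not transcribed.
So SibZ is not produced.
Indole is absent, so JovR is inactive.
Required activator JovR is absent, so *elnW* is not transcribed.
So ElnW is not produced.
No activator is available at the *nerQ* promoter, so *nerQ* is not transcribed.
→ *nerQ* is OFF in B.

A only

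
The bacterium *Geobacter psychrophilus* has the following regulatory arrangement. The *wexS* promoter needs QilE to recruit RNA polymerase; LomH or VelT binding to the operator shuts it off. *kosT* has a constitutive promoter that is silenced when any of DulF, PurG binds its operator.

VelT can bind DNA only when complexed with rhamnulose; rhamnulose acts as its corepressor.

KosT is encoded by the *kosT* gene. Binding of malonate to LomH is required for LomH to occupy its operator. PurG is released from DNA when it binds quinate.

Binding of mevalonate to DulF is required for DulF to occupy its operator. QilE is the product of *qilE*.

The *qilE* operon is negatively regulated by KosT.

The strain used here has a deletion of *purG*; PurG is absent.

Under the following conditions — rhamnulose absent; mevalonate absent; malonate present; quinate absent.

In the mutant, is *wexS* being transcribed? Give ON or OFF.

Mevalonate is absent, so DulF is inactive.
PurG is non-functional in this strain, so it has no effect.
With no repressor bound, *kosT* is transcribed.
So KosT is produced and active.
With repressor KosT bound, *qilE* is not transcribed.
So QilE is not produced.
Malonate is present, so LomH is active.
Rhamnulose is absent, so VelT is inactive.
With repressor LomH bound, *wexS* is not transcribed.

OFF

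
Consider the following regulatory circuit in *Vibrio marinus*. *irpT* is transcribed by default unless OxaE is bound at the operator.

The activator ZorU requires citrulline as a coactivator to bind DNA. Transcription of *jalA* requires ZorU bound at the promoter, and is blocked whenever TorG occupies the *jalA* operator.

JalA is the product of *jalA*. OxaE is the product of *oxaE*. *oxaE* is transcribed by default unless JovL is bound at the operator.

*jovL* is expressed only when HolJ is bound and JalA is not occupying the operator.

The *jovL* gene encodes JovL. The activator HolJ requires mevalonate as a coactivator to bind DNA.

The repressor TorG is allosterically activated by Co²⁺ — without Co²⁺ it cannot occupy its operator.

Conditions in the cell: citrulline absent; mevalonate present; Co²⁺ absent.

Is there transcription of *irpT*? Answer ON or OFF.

Citrulline is absent, so ZorU is inactive.
Co²⁺ is absent, so TorG is inactive.
Required activator ZorU is absent, so *jalA* is not transcribed.
So JalA is not produced.
Mevalonate is present, so HolJ is active.
No repressor is bound and HolJ is active, so *jovL* is transcribed.
So JovL is produced and active.
With repressor JovL bound, *oxaE* is not transcribed.
So OxaE is not produced.
With no repressor bound, *irpT* is transcribed.

ON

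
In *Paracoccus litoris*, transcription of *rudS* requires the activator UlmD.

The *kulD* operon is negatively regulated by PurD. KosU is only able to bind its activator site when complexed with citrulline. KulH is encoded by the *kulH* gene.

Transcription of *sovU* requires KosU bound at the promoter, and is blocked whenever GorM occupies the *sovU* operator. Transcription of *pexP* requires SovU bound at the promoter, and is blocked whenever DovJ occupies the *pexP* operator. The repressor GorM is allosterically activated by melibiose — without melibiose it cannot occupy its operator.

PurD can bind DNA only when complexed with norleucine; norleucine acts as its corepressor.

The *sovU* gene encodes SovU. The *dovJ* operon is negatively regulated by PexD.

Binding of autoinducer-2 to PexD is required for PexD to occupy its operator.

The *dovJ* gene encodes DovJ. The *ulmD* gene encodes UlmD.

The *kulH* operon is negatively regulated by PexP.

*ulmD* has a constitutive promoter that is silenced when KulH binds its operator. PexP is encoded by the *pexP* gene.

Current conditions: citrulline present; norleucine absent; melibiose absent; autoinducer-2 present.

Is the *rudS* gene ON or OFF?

ON

Autoinducer-2 is present, so PexD is active.
With repressor PexD bound, *dovJ* is not transcribed.
So DovJ is not produced.
Citrulline is present, so KosU is active.
Melibiose is absent, so GorM is inactive.
No repressor is bound and KosU is active, so *sovU* is transcribed.
So SovU is produced and active.
No repressor is bound and SovU is active, so *pexP* is transcribed.
So PexP is produced and active.
With repressor PexP bound, *kulH* is not transcribed.
So KulH is not produced.
With no repressor bound, *ulmD* is transcribed.
So UlmD is produced and active.
No repressor is bound and UlmD is active, so *rudS* is transcribed.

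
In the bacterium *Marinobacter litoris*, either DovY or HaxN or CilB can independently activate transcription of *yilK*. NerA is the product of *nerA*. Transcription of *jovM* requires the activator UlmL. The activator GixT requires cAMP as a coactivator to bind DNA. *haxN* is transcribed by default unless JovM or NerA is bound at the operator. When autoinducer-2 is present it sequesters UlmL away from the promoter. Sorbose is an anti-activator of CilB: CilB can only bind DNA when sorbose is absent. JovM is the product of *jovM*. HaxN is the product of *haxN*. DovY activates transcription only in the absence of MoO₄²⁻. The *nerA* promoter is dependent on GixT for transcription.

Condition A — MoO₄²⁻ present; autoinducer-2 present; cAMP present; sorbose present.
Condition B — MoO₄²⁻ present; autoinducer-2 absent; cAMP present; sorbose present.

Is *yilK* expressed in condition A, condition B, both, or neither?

Condition A:
MoO₄²⁻ is present, so DovY is inactive.
Autoinducer-2 is present, so UlmL is inactive.
Required activator UlmL is absent, so *jovM* is not transcribed.
So JovM is not produced.
cAMP is present, so GixT is active.
No repressor is bound and GixT is active, so *nerA* is transcribed.
So NerA is produced and active.
With repressor NerA bound, *haxN* is not transcribed.
So HaxN is not produced.
Sorbose is present, so CilB is inactive.
No activator is available at the *yilK* promoter, so *yilK* is not transcribed.
→ *yilK* is OFF in A.
Condition B:
MoO₄²⁻ is present, so DovY is inactive.
Autoinducer-2 is absent, so UlmL is active.
No repressor is bound and UlmL is active, so *jovM* is transcribed.
So JovM is produced and active.
cAMP is present, so GixT is active.
No repressor is bound and GixT is active, so *nerA* is transcribed.
So NerA is produced and active.
With repressor JovM bound, *haxN* is not transcribed.
So HaxN is not produced.
Sorbose is present, so CilB is inactive.
No activator is available at the *yilK* promoter, so *yilK* is not transcribed.
→ *yilK* is OFF in B.

neither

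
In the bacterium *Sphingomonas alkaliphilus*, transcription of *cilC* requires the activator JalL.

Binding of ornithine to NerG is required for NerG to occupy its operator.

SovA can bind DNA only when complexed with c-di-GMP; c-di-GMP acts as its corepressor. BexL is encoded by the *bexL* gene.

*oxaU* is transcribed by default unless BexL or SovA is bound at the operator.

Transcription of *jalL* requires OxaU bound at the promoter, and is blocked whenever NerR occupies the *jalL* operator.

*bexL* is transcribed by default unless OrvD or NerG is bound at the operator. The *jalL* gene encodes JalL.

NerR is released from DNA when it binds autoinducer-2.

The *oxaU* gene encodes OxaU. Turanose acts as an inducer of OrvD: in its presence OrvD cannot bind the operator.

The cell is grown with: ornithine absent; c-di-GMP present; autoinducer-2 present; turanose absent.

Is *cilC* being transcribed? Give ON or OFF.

OFF

Turanose is absent, so OrvD is active.
Ornithine is absent, so NerG is inactive.
With repressor OrvD bound, *bexL* is not transcribed.
So BexL is not produced.
c-di-GMP is present, so SovA is active.
With repressor SovA bound, *oxaU* is not transcribed.
So OxaU is not produced.
Autoinducer-2 is present, so NerR is inactive.
Required activator OxaU is absent, so *jalL* is not transcribed.
So JalL is not produced.
Required activator JalL is absent, so *cilC* is not transcribed.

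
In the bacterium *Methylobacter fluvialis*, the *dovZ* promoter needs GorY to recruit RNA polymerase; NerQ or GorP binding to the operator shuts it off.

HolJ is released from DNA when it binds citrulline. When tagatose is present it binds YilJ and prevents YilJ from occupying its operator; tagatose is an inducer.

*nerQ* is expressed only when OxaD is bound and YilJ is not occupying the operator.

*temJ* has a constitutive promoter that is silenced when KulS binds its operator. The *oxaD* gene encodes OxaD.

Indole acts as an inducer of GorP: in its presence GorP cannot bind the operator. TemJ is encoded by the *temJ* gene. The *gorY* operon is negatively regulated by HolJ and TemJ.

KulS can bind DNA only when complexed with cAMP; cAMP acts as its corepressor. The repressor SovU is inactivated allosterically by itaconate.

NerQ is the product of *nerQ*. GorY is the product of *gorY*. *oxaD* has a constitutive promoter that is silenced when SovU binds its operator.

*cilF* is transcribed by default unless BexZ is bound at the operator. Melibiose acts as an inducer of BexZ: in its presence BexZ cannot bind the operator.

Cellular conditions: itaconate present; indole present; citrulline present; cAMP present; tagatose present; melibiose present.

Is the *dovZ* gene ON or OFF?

Citrulline is present, so HolJ is inactive.
cAMP is present, so KulS is active.
With repressor KulS bound, *temJ* is not transcribed.
So TemJ is not produced.
With no repressor bound, *gorY* is transcribed.
So GorY is produced and active.
Itaconate is present, so SovU is inactive.
With no repressor bound, *oxaD* is transcribed.
So OxaD is produced and active.
Tagatose is present, so YilJ is inactive.
No repressor is bound and OxaD is active, so *nerQ* is transcribed.
So NerQ is produced and active.
Indole is present, so GorP is inactive.
With repressor NerQ bound, *dovZ* is not transcribed.

OFF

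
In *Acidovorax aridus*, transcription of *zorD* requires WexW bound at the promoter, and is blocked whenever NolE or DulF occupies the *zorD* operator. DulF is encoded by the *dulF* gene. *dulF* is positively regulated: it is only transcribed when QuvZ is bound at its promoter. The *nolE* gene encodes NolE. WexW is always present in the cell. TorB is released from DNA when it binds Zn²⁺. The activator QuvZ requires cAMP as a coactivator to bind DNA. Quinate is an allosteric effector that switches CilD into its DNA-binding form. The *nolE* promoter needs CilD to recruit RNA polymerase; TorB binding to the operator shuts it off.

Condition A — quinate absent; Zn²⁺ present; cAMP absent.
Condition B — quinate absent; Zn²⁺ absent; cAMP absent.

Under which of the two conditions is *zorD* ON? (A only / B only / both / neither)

both

Condition A:
Quinate is absent, so CilD is inactive.
Zn²⁺ is present, so TorB is inactive.
Required activator CilD is absent, so *nolE* is not transcribed.
So NolE is not produced.
WexW is produced constitutively and is active.
cAMP is absent, so QuvZ is inactive.
Required activator QuvZ is absent, so *dulF* is not transcribed.
So DulF is not produced.
No repressor is bound and WexW is active, so *zorD* is transcribed.
→ *zorD* is ON in A.
Condition B:
Quinate is absent, so CilD is inactive.
Zn²⁺ is absent, so TorB is active.
With repressor TorB bound, *nolE* is not transcribed.
So NolE is not produced.
WexW is produced constitutively and is active.
cAMP is absent, so QuvZ is inactive.
Required activator QuvZ is absent, so *dulF* is not transcribed.
So DulF is not produced.
No repressor is bound and WexW is active, so *zorD* is transcribed.
→ *zorD* is ON in B.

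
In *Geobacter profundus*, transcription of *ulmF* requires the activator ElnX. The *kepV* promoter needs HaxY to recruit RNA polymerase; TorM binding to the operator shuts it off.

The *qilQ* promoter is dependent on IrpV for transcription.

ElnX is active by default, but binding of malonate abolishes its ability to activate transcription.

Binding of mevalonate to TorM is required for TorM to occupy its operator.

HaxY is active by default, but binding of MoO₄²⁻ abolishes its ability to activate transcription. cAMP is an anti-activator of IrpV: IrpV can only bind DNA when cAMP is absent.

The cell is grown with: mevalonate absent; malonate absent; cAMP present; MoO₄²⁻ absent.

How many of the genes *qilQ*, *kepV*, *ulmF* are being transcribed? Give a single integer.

2

cAMP is present, so IrpV is inactive.
Required activator IrpV is absent, so *qilQ* is not transcribed.
→ *qilQ* is OFF.
Mevalonate is absent, so TorM is inactive.
MoO₄²⁻ is absent, so HaxY is active.
No repressor is bound and HaxY is active, so *kepV* is transcribed.
→ *kepV* is ON.
Malonate is absent, so ElnX is active.
No repressor is bound and ElnX is active, so *ulmF* is transcribed.
→ *ulmF* is ON.
2 of the 3 genes are transcribed.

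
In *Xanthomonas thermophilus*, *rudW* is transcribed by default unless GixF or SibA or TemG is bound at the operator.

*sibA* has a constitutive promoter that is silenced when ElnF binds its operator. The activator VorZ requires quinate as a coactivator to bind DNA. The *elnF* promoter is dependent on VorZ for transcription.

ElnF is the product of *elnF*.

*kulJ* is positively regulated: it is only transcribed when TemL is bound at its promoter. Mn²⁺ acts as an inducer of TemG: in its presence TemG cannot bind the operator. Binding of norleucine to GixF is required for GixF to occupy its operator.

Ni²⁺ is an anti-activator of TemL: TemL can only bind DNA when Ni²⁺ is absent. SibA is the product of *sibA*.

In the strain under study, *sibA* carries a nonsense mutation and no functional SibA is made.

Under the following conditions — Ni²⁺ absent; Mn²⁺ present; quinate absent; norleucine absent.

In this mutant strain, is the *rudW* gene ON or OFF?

ON

Norleucine is absent, so GixF is inactive.
SibA is non-functional in this strain, so it has no effect.
Mn²⁺ is present, so TemG is inactive.
With no repressor bound, *rudW* is transcribed.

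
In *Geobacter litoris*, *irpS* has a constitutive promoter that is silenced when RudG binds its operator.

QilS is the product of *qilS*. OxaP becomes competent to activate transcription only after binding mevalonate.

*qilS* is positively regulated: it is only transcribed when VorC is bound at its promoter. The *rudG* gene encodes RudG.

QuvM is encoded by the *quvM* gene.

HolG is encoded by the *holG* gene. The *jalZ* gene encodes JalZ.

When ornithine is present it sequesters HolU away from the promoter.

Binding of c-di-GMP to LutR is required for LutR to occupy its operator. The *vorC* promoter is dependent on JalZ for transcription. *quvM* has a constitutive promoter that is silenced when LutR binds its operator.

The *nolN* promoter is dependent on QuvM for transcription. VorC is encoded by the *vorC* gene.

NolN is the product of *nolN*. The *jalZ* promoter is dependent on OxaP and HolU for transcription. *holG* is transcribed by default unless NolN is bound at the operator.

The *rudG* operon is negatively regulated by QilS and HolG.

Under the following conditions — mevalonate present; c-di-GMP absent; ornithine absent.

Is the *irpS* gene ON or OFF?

Mevalonate is present, so OxaP is active.
Ornithine is absent, so HolU is active.
No repressor is bound and OxaP and HolU are active, so *jalZ* is transcribed.
So JalZ is produced and active.
No repressor is bound and JalZ is active, so *vorC* is transcribed.
So VorC is produced and active.
No repressor is bound and VorC is active, so *qilS* is transcribed.
So QilS is produced and active.
c-di-GMP is absent, so LutR is inactive.
With no repressor bound, *quvM* is transcribed.
So QuvM is produced and active.
No repressor is bound and QuvM is active, so *nolN* is transcribed.
So NolN is produced and active.
With repressor NolN bound, *holG* is not transcribed.
So HolG is not produced.
With repressor QilS bound, *rudG* is not transcribed.
So RudG is not produced.
With no repressor bound, *irpS* is transcribed.

ON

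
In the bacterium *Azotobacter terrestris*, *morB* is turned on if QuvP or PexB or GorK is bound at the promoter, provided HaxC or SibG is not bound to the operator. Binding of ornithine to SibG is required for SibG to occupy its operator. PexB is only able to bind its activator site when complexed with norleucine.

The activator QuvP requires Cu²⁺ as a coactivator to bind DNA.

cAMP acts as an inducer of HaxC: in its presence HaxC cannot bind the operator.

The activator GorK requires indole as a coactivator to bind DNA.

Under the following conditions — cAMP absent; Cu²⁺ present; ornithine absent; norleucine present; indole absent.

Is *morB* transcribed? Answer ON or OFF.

Cu²⁺ is present, so QuvP is active.
cAMP is absent, so HaxC is active.
Norleucine is present, so PexB is active.
Ornithine is absent, so SibG is inactive.
Indole is absent, so GorK is inactive.
With repressor HaxC bound, *morB* is not transcribed.

OFF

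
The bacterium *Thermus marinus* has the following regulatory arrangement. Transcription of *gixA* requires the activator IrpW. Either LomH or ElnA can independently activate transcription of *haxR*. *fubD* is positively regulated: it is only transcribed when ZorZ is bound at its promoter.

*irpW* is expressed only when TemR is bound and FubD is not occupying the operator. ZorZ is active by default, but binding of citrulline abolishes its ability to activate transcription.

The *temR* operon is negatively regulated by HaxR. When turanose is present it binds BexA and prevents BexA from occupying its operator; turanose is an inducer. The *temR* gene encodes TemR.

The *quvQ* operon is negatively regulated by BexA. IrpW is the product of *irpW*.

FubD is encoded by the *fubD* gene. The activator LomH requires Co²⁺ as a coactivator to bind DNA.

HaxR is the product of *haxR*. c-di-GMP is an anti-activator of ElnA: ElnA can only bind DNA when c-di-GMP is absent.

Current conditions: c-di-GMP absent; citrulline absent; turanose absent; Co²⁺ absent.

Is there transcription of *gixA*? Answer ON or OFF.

OFF

Co²⁺ is absent, so LomH is inactive.
c-di-GMP is absent, so ElnA is active.
Activator ElnA is present, so *haxR* is transcribed.
So HaxR is produced and active.
With repressor HaxR bound, *temR* is not transcribed.
So TemR is not produced.
Citrulline is absent, so ZorZ is active.
No repressor is bound and ZorZ is active, so *fubD* is transcribed.
So FubD is produced and active.
With repressor FubD bound, *irpW* is not transcribed.
So IrpW is not produced.
Required activator IrpW is absent, so *gixA* is not transcribed.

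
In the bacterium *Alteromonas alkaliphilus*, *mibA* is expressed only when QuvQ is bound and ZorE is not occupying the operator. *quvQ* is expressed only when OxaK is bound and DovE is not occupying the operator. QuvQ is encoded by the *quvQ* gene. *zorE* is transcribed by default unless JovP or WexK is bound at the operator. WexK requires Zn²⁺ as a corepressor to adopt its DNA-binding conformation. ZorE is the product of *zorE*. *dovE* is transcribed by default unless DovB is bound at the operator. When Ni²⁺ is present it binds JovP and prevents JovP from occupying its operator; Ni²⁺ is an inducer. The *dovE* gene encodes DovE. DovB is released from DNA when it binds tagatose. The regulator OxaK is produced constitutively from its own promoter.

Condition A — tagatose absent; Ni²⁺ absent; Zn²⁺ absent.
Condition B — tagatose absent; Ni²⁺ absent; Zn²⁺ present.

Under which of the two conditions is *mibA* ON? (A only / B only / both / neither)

both

Condition A:
OxaK is produced constitutively and is active.
Tagatose is absent, so DovB is active.
With repressor DovB bound, *dovE* is not transcribed.
So DovE is not produced.
No repressor is bound and OxaK is active, so *quvQ* is transcribed.
So QuvQ is produced and active.
Ni²⁺ is absent, so JovP is active.
Zn²⁺ is absent, so WexK is inactive.
With repressor JovP bound, *zorE* is not transcribed.
So ZorE is not produced.
No repressor is bound and QuvQ is active, so *mibA* is transcribed.
→ *mibA* is ON in A.
Condition B:
OxaK is produced constitutively and is active.
Tagatose is absent, so DovB is active.
With repressor DovB bound, *dovE* is not transcribed.
So DovE is not produced.
No repressor is bound and OxaK is active, so *quvQ* is transcribed.
So QuvQ is produced and active.
Ni²⁺ is absent, so JovP is active.
Zn²⁺ is present, so WexK is active.
With repressor JovP bound, *zorE* is not transcribed.
So ZorE is not produced.
No repressor is bound and QuvQ is active, so *mibA* is transcribed.
→ *mibA* is ON in B.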